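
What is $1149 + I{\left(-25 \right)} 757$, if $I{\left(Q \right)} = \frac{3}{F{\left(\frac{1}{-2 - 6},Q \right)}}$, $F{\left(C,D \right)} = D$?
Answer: $\frac{26454}{25} \approx 1058.2$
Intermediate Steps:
$I{\left(Q \right)} = \frac{3}{Q}$
$1149 + I{\left(-25 \right)} 757 = 1149 + \frac{3}{-25} \cdot 757 = 1149 + 3 \left(- \frac{1}{25}\right) 757 = 1149 - \frac{2271}{25} = \frac{26454}{25}$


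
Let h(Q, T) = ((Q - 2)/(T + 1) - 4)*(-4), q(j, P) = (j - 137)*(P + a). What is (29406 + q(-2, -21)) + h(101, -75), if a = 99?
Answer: 687658/37 ≈ 18585.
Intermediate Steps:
q(j, P) = (-137 + j)*(99 + P) (q(j, P) = (j - 137)*(P + 99) = (-137 + j)*(99 + P))
h(Q, T) = 16 - 4*(-2 + Q)/(1 + T) (h(Q, T) = ((-2 + Q)/(1 + T) - 4)*(-4) = (-4 + (-2 + Q)/(1 + T))*(-4) = 16 - 4*(-2 + Q)/(1 + T))
(29406 + q(-2, -21)) + h(101, -75) = (29406 + (-13563 - 137*(-21) + 99*(-2) - 21*(-2))) + 4*(6 - 1*101 + 4*(-75))/(1 - 75) = (29406 + (-13563 + 2877 - 198 + 42)) + 4*(6 - 101 - 300)/(-74) = (29406 - 10842) + 4*(-1/74)*(-395) = 18564 + 790/37 = 687658/37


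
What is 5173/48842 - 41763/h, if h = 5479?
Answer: -2011445579/267605318 ≈ -7.5165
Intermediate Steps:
5173/48842 - 41763/h = 5173/48842 - 41763/5479 = -2011445579/267605318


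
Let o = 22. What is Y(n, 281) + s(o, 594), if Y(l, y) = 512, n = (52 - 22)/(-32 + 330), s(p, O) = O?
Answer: 1106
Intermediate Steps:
n = 15/149 (n = 30/298 = 30*(1/298) = 15/149 ≈ 0.10067)
Y(n, 281) + s(o, 594) = 512 + 594 = 1106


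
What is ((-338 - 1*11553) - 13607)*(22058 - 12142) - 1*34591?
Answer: -252872759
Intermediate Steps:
((-338 - 1*11553) - 13607)*(22058 - 12142) - 1*34591 = ((-338 - 11553) - 13607)*9916 - 34591 = (-11891 - 13607)*9916 - 34591 = -25498*9916 - 34591 = -252838168 - 34591 = -252872759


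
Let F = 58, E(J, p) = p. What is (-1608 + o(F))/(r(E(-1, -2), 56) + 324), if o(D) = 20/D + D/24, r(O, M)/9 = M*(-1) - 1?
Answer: 558623/65772 ≈ 8.4933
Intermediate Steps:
r(O, M) = -9 - 9*M (r(O, M) = 9*(M*(-1) - 1) = 9*(-M - 1) = 9*(-1 - M) = -9 - 9*M)
o(D) = 20/D + D/24 (o(D) = 20/D + D*(1/24) = 20/D + D/24)
(-1608 + o(F))/(r(E(-1, -2), 56) + 324) = (-1608 + (20/58 + (1/24)*58))/((-9 - 9*56) + 324) = (-1608 + (20*(1/58) + 29/12))/((-9 - 504) + 324) = (-1608 + (10/29 + 29/12))/(-513 + 324) = (-1608 + 961/348)/(-189) = -558623/348*(-1/189) = 558623/65772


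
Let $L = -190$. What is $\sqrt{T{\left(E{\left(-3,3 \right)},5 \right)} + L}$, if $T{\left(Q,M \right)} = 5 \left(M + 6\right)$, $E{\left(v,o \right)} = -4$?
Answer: $3 i \sqrt{15} \approx 11.619 i$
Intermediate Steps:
$T{\left(Q,M \right)} = 30 + 5 M$ ($T{\left(Q,M \right)} = 5 \left(6 + M\right) = 30 + 5 M$)
$\sqrt{T{\left(E{\left(-3,3 \right)},5 \right)} + L} = \sqrt{\left(30 + 5 \cdot 5\right) - 190} = \sqrt{\left(30 + 25\right) - 190} = \sqrt{55 - 190} = \sqrt{-135} = 3 i \sqrt{15}$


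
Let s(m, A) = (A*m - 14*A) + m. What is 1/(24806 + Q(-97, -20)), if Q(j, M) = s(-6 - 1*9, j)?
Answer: 1/27604 ≈ 3.6227e-5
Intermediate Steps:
s(m, A) = m - 14*A + A*m (s(m, A) = (-14*A + A*m) + m = m - 14*A + A*m)
Q(j, M) = -15 - 29*j (Q(j, M) = (-6 - 1*9) - 14*j + j*(-6 - 1*9) = (-6 - 9) - 14*j + j*(-6 - 9) = -15 - 14*j + j*(-15) = -15 - 14*j - 15*j = -15 - 29*j)
1/(24806 + Q(-97, -20)) = 1/(24806 + (-15 - 29*(-97))) = 1/(24806 + (-15 + 2813)) = 1/(24806 + 2798) = 1/27604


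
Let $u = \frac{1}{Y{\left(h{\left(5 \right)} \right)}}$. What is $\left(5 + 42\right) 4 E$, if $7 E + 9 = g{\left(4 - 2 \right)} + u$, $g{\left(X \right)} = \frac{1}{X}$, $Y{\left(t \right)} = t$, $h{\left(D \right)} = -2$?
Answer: $- \frac{1692}{7} \approx -241.71$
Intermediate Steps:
$u = - \frac{1}{2}$ ($u = \frac{1}{-2} = - \frac{1}{2} \approx -0.5$)
$E = - \frac{9}{7}$ ($E = - \frac{9}{7} + \frac{\frac{1}{4 - 2} - \frac{1}{2}}{7} = - \frac{9}{7} + \frac{\frac{1}{2} - \frac{1}{2}}{7} = - \frac{9}{7} + \frac{1}{7} \cdot 0 = - \frac{9}{7} + 0 = - \frac{9}{7} \approx -1.2857$)
$\left(5 + 42\right) 4 E = \left(5 + 42\right) 4 \left(- \frac{9}{7}\right) = 47 \left(- \frac{36}{7}\right) = - \frac{1692}{7}$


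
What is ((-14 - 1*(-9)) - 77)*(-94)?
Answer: 7708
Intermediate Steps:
((-14 - 1*(-9)) - 77)*(-94) = ((-14 + 9) - 77)*(-94) = (-5 - 77)*(-94) = -82*(-94) = 7708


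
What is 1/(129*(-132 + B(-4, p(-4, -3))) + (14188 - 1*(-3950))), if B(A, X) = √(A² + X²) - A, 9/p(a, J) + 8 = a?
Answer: 8672/12630717 - 172*√265/12630717 ≈ 0.00046490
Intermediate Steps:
p(a, J) = 9/(-8 + a)
1/(129*(-132 + B(-4, p(-4, -3))) + (14188 - 1*(-3950))) = 1/(129*(-132 + (√((-4)² + (9/(-8 - 4))²) - 1*(-4))) + (14188 - 1*(-3950))) = 1/(129*(-132 + (√(16 + (9/(-12))²) + 4)) + (14188 + 3950)) = 1/(129*(-132 + (√(16 + (9*(-1/12))²) + 4)) + 18138) = 1/(129*(-132 + (√(16 + (-¾)²) + 4)) + 18138) = 1/(129*(-132 + (√(16 + 9/16) + 4)) + 18138) = 1/(129*(-132 + (√(265/16) + 4)) + 18138) = 1/(129*(-132 + (√265/4 + 4)) + 18138) = 1/(129*(-132 + (4 + √265/4)) + 18138) = 1/(129*(-128 + √265/4) + 18138) = 1/((-16512 + 129*√265/4) + 18138) = 1/(1626 + 129*√265/4)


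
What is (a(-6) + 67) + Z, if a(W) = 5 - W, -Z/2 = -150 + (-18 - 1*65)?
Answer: 544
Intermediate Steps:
Z = 466 (Z = -2*(-150 + (-18 - 1*65)) = -2*(-150 + (-18 - 65)) = -2*(-150 - 83) = -2*(-233) = 466)
(a(-6) + 67) + Z = ((5 - 1*(-6)) + 67) + 466 = ((5 + 6) + 67) + 466 = (11 + 67) + 466 = 78 + 466 = 544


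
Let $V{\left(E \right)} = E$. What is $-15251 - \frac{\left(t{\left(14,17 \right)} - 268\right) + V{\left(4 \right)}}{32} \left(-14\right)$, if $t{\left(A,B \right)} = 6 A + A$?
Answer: $- \frac{122589}{8} \approx -15324.0$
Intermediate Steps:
$t{\left(A,B \right)} = 7 A$
$-15251 - \frac{\left(t{\left(14,17 \right)} - 268\right) + V{\left(4 \right)}}{32} \left(-14\right) = -15251 - \frac{\left(7 \cdot 14 - 268\right) + 4}{32} \left(-14\right) = -15251 - \left(\left(98 - 268\right) + 4\right) \frac{1}{32} \left(-14\right) = -15251 - \left(-170 + 4\right) \frac{1}{32} \left(-14\right) = -15251 - \left(-166\right) \frac{1}{32} \left(-14\right) = -15251 - \left(- \frac{83}{16}\right) \left(-14\right) = -15251 - \frac{581}{8} = - \frac{122589}{8}$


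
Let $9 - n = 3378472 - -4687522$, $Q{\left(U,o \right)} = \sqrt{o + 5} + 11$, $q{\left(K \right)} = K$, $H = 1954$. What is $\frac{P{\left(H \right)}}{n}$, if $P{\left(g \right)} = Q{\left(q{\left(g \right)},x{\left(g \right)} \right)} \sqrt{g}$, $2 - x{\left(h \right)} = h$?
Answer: $\frac{\sqrt{1954} \left(-11 - i \sqrt{1947}\right)}{8065985} \approx -6.0283 \cdot 10^{-5} - 0.00024182 i$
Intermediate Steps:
$x{\left(h \right)} = 2 - h$
$Q{\left(U,o \right)} = 11 + \sqrt{5 + o}$ ($Q{\left(U,o \right)} = \sqrt{5 + o} + 11 = 11 + \sqrt{5 + o}$)
$P{\left(g \right)} = \sqrt{g} \left(11 + \sqrt{7 - g}\right)$ ($P{\left(g \right)} = \left(11 + \sqrt{5 - \left(-2 + g\right)}\right) \sqrt{g} = \left(11 + \sqrt{7 - g}\right) \sqrt{g} = \sqrt{g} \left(11 + \sqrt{7 - g}\right)$)
$n = -8065985$ ($n = 9 - \left(3378472 - -4687522\right) = 9 - \left(3378472 + 4687522\right) = 9 - 8065994 = -8065985$)
$\frac{P{\left(H \right)}}{n} = \frac{\sqrt{1954} \left(11 + \sqrt{7 - 1954}\right)}{-8065985} = \sqrt{1954} \left(11 + \sqrt{7 - 1954}\right) \left(- \frac{1}{8065985}\right) = \sqrt{1954} \left(11 + \sqrt{-1947}\right) \left(- \frac{1}{8065985}\right) = \sqrt{1954} \left(11 + i \sqrt{1947}\right) \left(- \frac{1}{8065985}\right) = - \frac{\sqrt{1954} \left(11 + i \sqrt{1947}\right)}{8065985}$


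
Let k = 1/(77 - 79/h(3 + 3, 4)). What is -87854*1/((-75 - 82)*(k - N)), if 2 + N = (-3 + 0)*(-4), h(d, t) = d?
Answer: -16824041/300184 ≈ -56.046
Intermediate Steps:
N = 10 (N = -2 + (-3 + 0)*(-4) = -2 - 3*(-4) = -2 + 12 = 10)
k = 6/383 (k = 1/(77 - 79/(3 + 3)) = 1/(77 - 79/6) = 1/(383/6) = 6/383 ≈ 0.015666)
-87854*1/((-75 - 82)*(k - N)) = -87854*1/((-75 - 82)*(6/383 - 1*10)) = -87854*(-1/(157*(6/383 - 10))) = -87854/((-3824/383*(-157))) = -87854/600368/383 = -87854*383/600368 = -16824041/300184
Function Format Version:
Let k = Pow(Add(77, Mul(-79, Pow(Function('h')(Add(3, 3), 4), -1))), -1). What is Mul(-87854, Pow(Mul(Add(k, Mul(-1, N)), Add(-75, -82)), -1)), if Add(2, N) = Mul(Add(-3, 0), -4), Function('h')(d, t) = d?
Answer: Rational(-16824041, 300184) ≈ -56.046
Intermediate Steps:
N = 10 (N = Add(-2, Mul(Add(-3, 0), -4)) = Add(-2, Mul(-3, -4)) = Add(-2, 12) = 10)
k = Rational(6, 383) (k = Pow(Add(77, Mul(-79, Pow(Add(3, 3), -1))), -1) = Pow(Add(77, Mul(-79, Pow(6, -1))), -1) = Pow(Add(77, Mul(-79, Rational(1, 6))), -1) = Pow(Add(77, Rational(-79, 6)), -1) = Pow(Rational(383, 6), -1) = Rational(6, 383) ≈ 0.015666)
Mul(-87854, Pow(Mul(Add(k, Mul(-1, N)), Add(-75, -82)), -1)) = Mul(-87854, Pow(Mul(Add(Rational(6, 383), Mul(-1, 10)), Add(-75, -82)), -1)) = Mul(-87854, Pow(Mul(Add(Rational(6, 383), -10), -157), -1)) = Mul(-87854, Pow(Mul(Rational(-3824, 383), -157), -1)) = Mul(-87854, Pow(Rational(600368, 383), -1)) = Mul(-87854, Rational(383, 600368)) = Rational(-16824041, 300184)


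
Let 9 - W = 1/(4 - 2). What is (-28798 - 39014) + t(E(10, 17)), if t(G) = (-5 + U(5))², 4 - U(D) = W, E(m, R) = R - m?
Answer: -270887/4 ≈ -67722.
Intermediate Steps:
W = 17/2 (W = 9 - 1/(4 - 2) = 9 - 1/2 = 9 - 1*½ = 9 - ½ = 17/2 ≈ 8.5000)
U(D) = -9/2 (U(D) = 4 - 1*17/2 = 4 - 17/2 = -9/2)
t(G) = 361/4 (t(G) = (-5 - 9/2)² = (-19/2)² = 361/4)
(-28798 - 39014) + t(E(10, 17)) = (-28798 - 39014) + 361/4 = -67812 + 361/4 = -270887/4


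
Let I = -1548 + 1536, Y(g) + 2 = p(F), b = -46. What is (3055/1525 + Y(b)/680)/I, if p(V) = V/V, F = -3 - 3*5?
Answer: -16607/99552 ≈ -0.16682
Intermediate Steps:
F = -18 (F = -3 - 15 = -18)
p(V) = 1
Y(g) = -1 (Y(g) = -2 + 1 = -1)
I = -12
(3055/1525 + Y(b)/680)/I = (3055/1525 - 1/680)/(-12) = (3055*(1/1525) - 1*1/680)*(-1/12) = (611/305 - 1/680)*(-1/12) = (16607/8296)*(-1/12) = -16607/99552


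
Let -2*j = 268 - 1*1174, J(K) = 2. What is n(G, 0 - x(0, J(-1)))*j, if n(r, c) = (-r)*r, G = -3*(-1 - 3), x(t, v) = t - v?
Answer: -65232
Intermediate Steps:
G = 12 (G = -3*(-4) = 12)
n(r, c) = -r²
j = 453 (j = -(268 - 1*1174)/2 = -(268 - 1174)/2 = -½*(-906) = 453)
n(G, 0 - x(0, J(-1)))*j = -1*12²*453 = -1*144*453 = -144*453 = -65232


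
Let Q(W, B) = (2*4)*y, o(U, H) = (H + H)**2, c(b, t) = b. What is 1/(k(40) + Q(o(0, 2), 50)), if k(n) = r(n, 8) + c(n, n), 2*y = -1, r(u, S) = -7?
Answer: 1/29 ≈ 0.034483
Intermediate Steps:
y = -1/2 (y = (1/2)*(-1) = -1/2 ≈ -0.50000)
o(U, H) = 4*H**2 (o(U, H) = (2*H)**2 = 4*H**2)
k(n) = -7 + n
Q(W, B) = -4 (Q(W, B) = (2*4)*(-1/2) = 8*(-1/2) = -4)
1/(k(40) + Q(o(0, 2), 50)) = 1/((-7 + 40) - 4) = 1/(33 - 4) = 1/29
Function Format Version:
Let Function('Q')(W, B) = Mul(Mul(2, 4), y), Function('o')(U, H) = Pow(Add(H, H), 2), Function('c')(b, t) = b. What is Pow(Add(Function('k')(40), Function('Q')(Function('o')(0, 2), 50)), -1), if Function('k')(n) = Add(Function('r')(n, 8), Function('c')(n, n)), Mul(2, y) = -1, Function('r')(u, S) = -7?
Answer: Rational(1, 29) ≈ 0.034483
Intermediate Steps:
y = Rational(-1, 2) (y = Mul(Rational(1, 2), -1) = Rational(-1, 2) ≈ -0.50000)
Function('o')(U, H) = Mul(4, Pow(H, 2)) (Function('o')(U, H) = Pow(Mul(2, H), 2) = Mul(4, Pow(H, 2)))
Function('k')(n) = Add(-7, n)
Function('Q')(W, B) = -4 (Function('Q')(W, B) = Mul(Mul(2, 4), Rational(-1, 2)) = Mul(8, Rational(-1, 2)) = -4)
Pow(Add(Function('k')(40), Function('Q')(Function('o')(0, 2), 50)), -1) = Pow(Add(Add(-7, 40), -4), -1) = Pow(Add(33, -4), -1) = Pow(29, -1) = Rational(1, 29)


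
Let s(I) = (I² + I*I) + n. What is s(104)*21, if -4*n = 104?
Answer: 453726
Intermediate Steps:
n = -26 (n = -¼*104 = -26)
s(I) = -26 + 2*I² (s(I) = (I² + I*I) - 26 = (I² + I²) - 26 = 2*I² - 26 = -26 + 2*I²)
s(104)*21 = (-26 + 2*104²)*21 = (-26 + 2*10816)*21 = (-26 + 21632)*21 = 21606*21 = 453726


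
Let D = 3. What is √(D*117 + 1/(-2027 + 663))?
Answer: √163258183/682 ≈ 18.735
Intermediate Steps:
√(D*117 + 1/(-2027 + 663)) = √(3*117 + 1/(-2027 + 663)) = √(351 + 1/(-1364)) = √(351 - 1/1364) = √(478763/1364) = √163258183/682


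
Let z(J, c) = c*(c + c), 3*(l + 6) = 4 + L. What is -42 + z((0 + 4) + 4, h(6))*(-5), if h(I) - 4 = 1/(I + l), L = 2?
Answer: -489/2 ≈ -244.50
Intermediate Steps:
l = -4 (l = -6 + (4 + 2)/3 = -6 + (1/3)*6 = -6 + 2 = -4)
h(I) = 4 + 1/(-4 + I) (h(I) = 4 + 1/(I - 4) = 4 + 1/(-4 + I))
z(J, c) = 2*c**2 (z(J, c) = c*(2*c) = 2*c**2)
-42 + z((0 + 4) + 4, h(6))*(-5) = -42 + (2*((-15 + 4*6)/(-4 + 6))**2)*(-5) = -42 + (2*((-15 + 24)/2)**2)*(-5) = -42 + (2*((1/2)*9)**2)*(-5) = -42 + (2*(9/2)**2)*(-5) = -42 + (2*(81/4))*(-5) = -42 + (81/2)*(-5) = -42 - 405/2 = -489/2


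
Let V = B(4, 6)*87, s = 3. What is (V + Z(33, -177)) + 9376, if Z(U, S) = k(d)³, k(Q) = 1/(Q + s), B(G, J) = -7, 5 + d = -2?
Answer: 561087/64 ≈ 8767.0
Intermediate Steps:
d = -7 (d = -5 - 2 = -7)
k(Q) = 1/(3 + Q) (k(Q) = 1/(Q + 3) = 1/(3 + Q))
Z(U, S) = -1/64 (Z(U, S) = (1/(3 - 7))³ = (1/(-4))³ = (-¼)³ = -1/64)
V = -609 (V = -7*87 = -609)
(V + Z(33, -177)) + 9376 = (-609 - 1/64) + 9376 = -38977/64 + 9376 = 561087/64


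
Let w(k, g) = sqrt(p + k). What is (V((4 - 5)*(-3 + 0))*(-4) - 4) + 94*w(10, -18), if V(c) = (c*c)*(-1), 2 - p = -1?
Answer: 32 + 94*sqrt(13) ≈ 370.92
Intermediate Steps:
p = 3 (p = 2 - 1*(-1) = 2 + 1 = 3)
V(c) = -c**2 (V(c) = c**2*(-1) = -c**2)
w(k, g) = sqrt(3 + k)
(V((4 - 5)*(-3 + 0))*(-4) - 4) + 94*w(10, -18) = (-((4 - 5)*(-3 + 0))**2*(-4) - 4) + 94*sqrt(3 + 10) = (-(-1*(-3))**2*(-4) - 4) + 94*sqrt(13) = (-1*3**2*(-4) - 4) + 94*sqrt(13) = (-1*9*(-4) - 4) + 94*sqrt(13) = (-9*(-4) - 4) + 94*sqrt(13) = (36 - 4) + 94*sqrt(13) = 32 + 94*sqrt(13)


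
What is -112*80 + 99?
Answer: -8861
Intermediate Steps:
-112*80 + 99 = -8960 + 99 = -8861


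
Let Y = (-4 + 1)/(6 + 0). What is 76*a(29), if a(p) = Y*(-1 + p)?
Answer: -1064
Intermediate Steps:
Y = -½ (Y = -3/6 = -3*⅙ = -½ ≈ -0.50000)
a(p) = ½ - p/2 (a(p) = -(-1 + p)/2 = ½ - p/2)
76*a(29) = 76*(½ - ½*29) = 76*(½ - 29/2) = 76*(-14) = -1064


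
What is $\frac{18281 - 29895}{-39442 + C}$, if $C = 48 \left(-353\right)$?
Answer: $\frac{5807}{28193} \approx 0.20597$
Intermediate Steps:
$C = -16944$
$\frac{18281 - 29895}{-39442 + C} = \frac{18281 - 29895}{-39442 - 16944} = - \frac{11614}{-56386} = \left(-11614\right) \left(- \frac{1}{56386}\right) = \frac{5807}{28193}$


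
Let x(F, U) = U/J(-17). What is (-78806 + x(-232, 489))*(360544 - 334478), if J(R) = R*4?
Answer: -69847717801/34 ≈ -2.0543e+9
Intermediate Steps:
J(R) = 4*R
x(F, U) = -U/68 (x(F, U) = U/((4*(-17))) = U/(-68) = U*(-1/68) = -U/68)
(-78806 + x(-232, 489))*(360544 - 334478) = (-78806 - 1/68*489)*(360544 - 334478) = (-78806 - 489/68)*26066 = -5359297/68*26066 = -69847717801/34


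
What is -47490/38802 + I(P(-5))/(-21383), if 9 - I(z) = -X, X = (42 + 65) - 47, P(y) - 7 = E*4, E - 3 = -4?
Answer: -169692668/138283861 ≈ -1.2271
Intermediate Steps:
E = -1 (E = 3 - 4 = -1)
P(y) = 3 (P(y) = 7 - 1*4 = 7 - 4 = 3)
X = 60 (X = 107 - 47 = 60)
I(z) = 69 (I(z) = 9 - (-1)*60 = 9 - 1*(-60) = 9 + 60 = 69)
-47490/38802 + I(P(-5))/(-21383) = -47490/38802 + 69/(-21383) = -47490*1/38802 + 69*(-1/21383) = -7915/6467 - 69/21383 = -169692668/138283861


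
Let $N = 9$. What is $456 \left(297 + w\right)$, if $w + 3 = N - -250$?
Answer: $252168$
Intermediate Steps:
$w = 256$ ($w = -3 + \left(9 - -250\right) = -3 + \left(9 + 250\right) = -3 + 259 = 256$)
$456 \left(297 + w\right) = 456 \left(297 + 256\right) = 456 \cdot 553 = 252168$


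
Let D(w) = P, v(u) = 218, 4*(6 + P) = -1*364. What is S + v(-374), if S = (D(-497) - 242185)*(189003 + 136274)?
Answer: -78808761896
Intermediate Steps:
P = -97 (P = -6 + (-1*364)/4 = -6 + (¼)*(-364) = -6 - 91 = -97)
D(w) = -97
S = -78808762114 (S = (-97 - 242185)*(189003 + 136274) = -242282*325277 = -78808762114)
S + v(-374) = -78808762114 + 218 = -78808761896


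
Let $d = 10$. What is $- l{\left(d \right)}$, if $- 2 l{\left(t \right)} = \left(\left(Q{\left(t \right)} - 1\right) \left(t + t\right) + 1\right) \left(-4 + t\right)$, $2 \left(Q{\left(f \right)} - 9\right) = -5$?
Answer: $333$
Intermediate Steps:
$Q{\left(f \right)} = \frac{13}{2}$ ($Q{\left(f \right)} = 9 + \frac{1}{2} \left(-5\right) = 9 - \frac{5}{2} = \frac{13}{2}$)
$l{\left(t \right)} = - \frac{\left(1 + 11 t\right) \left(-4 + t\right)}{2}$ ($l{\left(t \right)} = - \frac{\left(\left(\frac{13}{2} - 1\right) \left(t + t\right) + 1\right) \left(-4 + t\right)}{2} = - \frac{\left(\frac{11 \cdot 2 t}{2} + 1\right) \left(-4 + t\right)}{2} = - \frac{\left(11 t + 1\right) \left(-4 + t\right)}{2} = - \frac{\left(1 + 11 t\right) \left(-4 + t\right)}{2}$)
$- l{\left(d \right)} = - (2 - \frac{11 \cdot 10^{2}}{2} + \frac{43}{2} \cdot 10) = - (2 - 550 + 215) = \left(-1\right) \left(-333\right) = 333$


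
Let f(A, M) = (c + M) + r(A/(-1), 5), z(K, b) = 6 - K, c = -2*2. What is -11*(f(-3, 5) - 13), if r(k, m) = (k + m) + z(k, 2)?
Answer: 11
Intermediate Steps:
c = -4
r(k, m) = 6 + m (r(k, m) = (k + m) + (6 - k) = 6 + m)
f(A, M) = 7 + M (f(A, M) = (-4 + M) + (6 + 5) = (-4 + M) + 11 = 7 + M)
-11*(f(-3, 5) - 13) = -11*((7 + 5) - 13) = -11*(12 - 13) = -11*(-1) = 11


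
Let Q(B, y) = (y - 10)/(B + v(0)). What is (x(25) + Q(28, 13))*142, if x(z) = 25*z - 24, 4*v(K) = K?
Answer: 1195001/14 ≈ 85357.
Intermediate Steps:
v(K) = K/4
x(z) = -24 + 25*z
Q(B, y) = (-10 + y)/B (Q(B, y) = (y - 10)/(B + (1/4)*0) = (-10 + y)/(B + 0) = (-10 + y)/B)
(x(25) + Q(28, 13))*142 = ((-24 + 25*25) + (-10 + 13)/28)*142 = ((-24 + 625) + (1/28)*3)*142 = (601 + 3/28)*142 = (16831/28)*142 = 1195001/14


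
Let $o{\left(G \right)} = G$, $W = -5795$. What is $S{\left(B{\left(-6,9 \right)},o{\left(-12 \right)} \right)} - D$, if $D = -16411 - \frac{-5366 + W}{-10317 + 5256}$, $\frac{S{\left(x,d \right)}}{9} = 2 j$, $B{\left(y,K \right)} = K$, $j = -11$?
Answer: $\frac{82065154}{5061} \approx 16215.0$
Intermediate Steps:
$S{\left(x,d \right)} = -198$ ($S{\left(x,d \right)} = 9 \cdot 2 \left(-11\right) = 9 \left(-22\right) = -198$)
$D = - \frac{83067232}{5061}$ ($D = -16411 - \frac{-5366 - 5795}{-10317 + 5256} = -16411 - - \frac{11161}{-5061} = -16411 - \left(-11161\right) \left(- \frac{1}{5061}\right) = -16411 - \frac{11161}{5061} = - \frac{83067232}{5061} \approx -16413.0$)
$S{\left(B{\left(-6,9 \right)},o{\left(-12 \right)} \right)} - D = -198 - - \frac{83067232}{5061} = -198 + \frac{83067232}{5061} = \frac{82065154}{5061}$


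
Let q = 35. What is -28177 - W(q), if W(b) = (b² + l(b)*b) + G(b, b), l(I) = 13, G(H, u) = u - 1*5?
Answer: -29887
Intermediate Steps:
G(H, u) = -5 + u (G(H, u) = u - 5 = -5 + u)
W(b) = -5 + b² + 14*b (W(b) = (b² + 13*b) + (-5 + b) = -5 + b² + 14*b)
-28177 - W(q) = -28177 - (-5 + 35² + 14*35) = -28177 - (-5 + 1225 + 490) = -28177 - 1*1710 = -28177 - 1710 = -29887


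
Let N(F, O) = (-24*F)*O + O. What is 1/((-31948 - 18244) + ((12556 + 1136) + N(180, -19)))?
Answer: 1/45561 ≈ 2.1949e-5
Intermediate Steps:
N(F, O) = O - 24*F*O (N(F, O) = -24*F*O + O = O - 24*F*O)
1/((-31948 - 18244) + ((12556 + 1136) + N(180, -19))) = 1/((-31948 - 18244) + ((12556 + 1136) - 19*(1 - 24*180))) = 1/(-50192 + (13692 - 19*(1 - 4320))) = 1/(-50192 + (13692 - 19*(-4319))) = 1/(-50192 + (13692 + 82061)) = 1/(-50192 + 95753) = 1/45561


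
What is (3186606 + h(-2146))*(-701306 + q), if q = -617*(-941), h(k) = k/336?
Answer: -64621410453115/168 ≈ -3.8465e+11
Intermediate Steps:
h(k) = k/336 (h(k) = k*(1/336) = k/336)
q = 580597
(3186606 + h(-2146))*(-701306 + q) = (3186606 + (1/336)*(-2146))*(-701306 + 580597) = (3186606 - 1073/168)*(-120709) = (535348735/168)*(-120709) = -64621410453115/168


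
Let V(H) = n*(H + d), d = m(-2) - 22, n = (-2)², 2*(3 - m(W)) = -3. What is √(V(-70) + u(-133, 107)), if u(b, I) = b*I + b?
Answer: I*√14714 ≈ 121.3*I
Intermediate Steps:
m(W) = 9/2 (m(W) = 3 - ½*(-3) = 3 + 3/2 = 9/2)
n = 4
u(b, I) = b + I*b (u(b, I) = I*b + b = b + I*b)
d = -35/2 (d = 9/2 - 22 = -35/2 ≈ -17.500)
V(H) = -70 + 4*H (V(H) = 4*(H - 35/2) = 4*(-35/2 + H) = -70 + 4*H)
√(V(-70) + u(-133, 107)) = √((-70 + 4*(-70)) - 133*(1 + 107)) = √((-70 - 280) - 133*108) = √(-350 - 14364) = √(-14714) = I*√14714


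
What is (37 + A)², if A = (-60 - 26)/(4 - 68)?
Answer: 1505529/1024 ≈ 1470.2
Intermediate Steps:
A = 43/32 (A = -86/(-64) = -86*(-1/64) = 43/32 ≈ 1.3438)
(37 + A)² = (37 + 43/32)² = (1227/32)² = 1505529/1024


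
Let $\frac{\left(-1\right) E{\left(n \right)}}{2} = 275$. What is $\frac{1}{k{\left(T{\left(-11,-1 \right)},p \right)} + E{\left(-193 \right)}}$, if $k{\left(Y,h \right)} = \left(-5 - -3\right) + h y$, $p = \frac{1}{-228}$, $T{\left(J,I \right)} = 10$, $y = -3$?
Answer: $- \frac{76}{41951} \approx -0.0018116$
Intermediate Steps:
$E{\left(n \right)} = -550$ ($E{\left(n \right)} = \left(-2\right) 275 = -550$)
$p = - \frac{1}{228} \approx -0.004386$
$k{\left(Y,h \right)} = -2 - 3 h$ ($k{\left(Y,h \right)} = \left(-5 - -3\right) + h \left(-3\right) = \left(-5 + 3\right) - 3 h = -2 - 3 h$)
$\frac{1}{k{\left(T{\left(-11,-1 \right)},p \right)} + E{\left(-193 \right)}} = \frac{1}{\left(-2 - - \frac{1}{76}\right) - 550} = \frac{1}{\left(-2 + \frac{1}{76}\right) - 550} = \frac{1}{- \frac{151}{76} - 550} = \frac{1}{- \frac{41951}{76}} = - \frac{76}{41951}$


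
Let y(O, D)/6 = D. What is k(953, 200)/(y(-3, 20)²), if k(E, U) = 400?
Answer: 1/36 ≈ 0.027778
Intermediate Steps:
y(O, D) = 6*D
k(953, 200)/(y(-3, 20)²) = 400/((6*20)²) = 400/(120²) = 400/14400 = 400*(1/14400) = 1/36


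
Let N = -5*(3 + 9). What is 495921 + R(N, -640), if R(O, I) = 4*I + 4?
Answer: 493365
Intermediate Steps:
N = -60 (N = -5*12 = -60)
R(O, I) = 4 + 4*I
495921 + R(N, -640) = 495921 + (4 + 4*(-640)) = 495921 + (4 - 2560) = 495921 - 2556 = 493365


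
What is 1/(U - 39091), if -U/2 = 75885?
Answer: -1/190861 ≈ -5.2394e-6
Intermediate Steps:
U = -151770 (U = -2*75885 = -151770)
1/(U - 39091) = 1/(-151770 - 39091) = 1/(-190861) = -1/190861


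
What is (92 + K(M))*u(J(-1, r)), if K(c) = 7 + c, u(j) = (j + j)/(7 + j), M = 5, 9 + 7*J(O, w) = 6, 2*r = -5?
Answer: -312/23 ≈ -13.565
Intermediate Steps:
r = -5/2 (r = (½)*(-5) = -5/2 ≈ -2.5000)
J(O, w) = -3/7 (J(O, w) = -9/7 + (⅐)*6 = -9/7 + 6/7 = -3/7)
u(j) = 2*j/(7 + j) (u(j) = (2*j)/(7 + j) = 2*j/(7 + j))
(92 + K(M))*u(J(-1, r)) = (92 + (7 + 5))*(2*(-3/7)/(7 - 3/7)) = (92 + 12)*(2*(-3/7)/(46/7)) = 104*(2*(-3/7)*(7/46)) = 104*(-3/23) = -312/23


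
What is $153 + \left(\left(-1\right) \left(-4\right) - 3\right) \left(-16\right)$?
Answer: $137$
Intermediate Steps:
$153 + \left(\left(-1\right) \left(-4\right) - 3\right) \left(-16\right) = 153 + \left(4 - 3\right) \left(-16\right) = 153 + 1 \left(-16\right) = 153 - 16 = 137$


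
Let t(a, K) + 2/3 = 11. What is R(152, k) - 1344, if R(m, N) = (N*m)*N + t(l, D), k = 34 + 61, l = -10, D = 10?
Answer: 4111399/3 ≈ 1.3705e+6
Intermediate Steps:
t(a, K) = 31/3 (t(a, K) = -2/3 + 11 = 31/3)
k = 95
R(m, N) = 31/3 + m*N**2 (R(m, N) = (N*m)*N + 31/3 = m*N**2 + 31/3 = 31/3 + m*N**2)
R(152, k) - 1344 = (31/3 + 152*95**2) - 1344 = (31/3 + 152*9025) - 1344 = (31/3 + 1371800) - 1344 = 4115431/3 - 1344 = 4111399/3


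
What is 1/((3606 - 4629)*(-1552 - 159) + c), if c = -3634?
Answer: 1/1746719 ≈ 5.7250e-7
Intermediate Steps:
1/((3606 - 4629)*(-1552 - 159) + c) = 1/((3606 - 4629)*(-1552 - 159) - 3634) = 1/(-1023*(-1711) - 3634) = 1/(1750353 - 3634) = 1/1746719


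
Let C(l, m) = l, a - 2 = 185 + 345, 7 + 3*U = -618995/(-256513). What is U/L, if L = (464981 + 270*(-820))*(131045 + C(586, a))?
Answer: -1176596/24673583214778329 ≈ -4.7686e-11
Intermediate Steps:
U = -1176596/769539 (U = -7/3 + (-618995/(-256513))/3 = -7/3 + (-618995*(-1/256513))/3 = -7/3 + (⅓)*(618995/256513) = -7/3 + 618995/769539 = -1176596/769539 ≈ -1.5290)
a = 532 (a = 2 + (185 + 345) = 2 + 530 = 532)
L = 32062810611 (L = (464981 + 270*(-820))*(131045 + 586) = (464981 - 221400)*131631 = 243581*131631 = 32062810611)
U/L = -1176596/769539/32062810611 = -1176596/769539*1/32062810611 = -1176596/24673583214778329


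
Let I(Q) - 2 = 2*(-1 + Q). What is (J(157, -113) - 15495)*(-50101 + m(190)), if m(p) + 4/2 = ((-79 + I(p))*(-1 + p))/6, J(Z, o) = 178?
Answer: 1244399031/2 ≈ 6.2220e+8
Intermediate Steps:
I(Q) = 2*Q (I(Q) = 2 + 2*(-1 + Q) = 2 + (-2 + 2*Q) = 2*Q)
m(p) = -2 + (-1 + p)*(-79 + 2*p)/6 (m(p) = -2 + ((-79 + 2*p)*(-1 + p))/6 = -2 + ((-1 + p)*(-79 + 2*p))*(⅙) = -2 + (-1 + p)*(-79 + 2*p)/6)
(J(157, -113) - 15495)*(-50101 + m(190)) = (178 - 15495)*(-50101 + (67/6 - 27/2*190 + (⅓)*190²)) = -15317*(-50101 + (67/6 - 2565 + (⅓)*36100)) = -15317*(-50101 + (67/6 - 2565 + 36100/3)) = -15317*(-50101 + 18959/2) = -15317*(-81243/2) = 1244399031/2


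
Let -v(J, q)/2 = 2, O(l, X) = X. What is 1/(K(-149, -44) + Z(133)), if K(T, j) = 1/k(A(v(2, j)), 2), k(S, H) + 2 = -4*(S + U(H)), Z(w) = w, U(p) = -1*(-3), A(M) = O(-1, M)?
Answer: 2/267 ≈ 0.0074906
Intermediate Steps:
v(J, q) = -4 (v(J, q) = -2*2 = -4)
A(M) = M
U(p) = 3
k(S, H) = -14 - 4*S (k(S, H) = -2 - 4*(S + 3) = -2 - 4*(3 + S) = -2 + (-12 - 4*S) = -14 - 4*S)
K(T, j) = ½ (K(T, j) = 1/(-14 - 4*(-4)) = 1/(-14 + 16) = 1/2 = ½)
1/(K(-149, -44) + Z(133)) = 1/(½ + 133) = 1/(267/2) = 2/267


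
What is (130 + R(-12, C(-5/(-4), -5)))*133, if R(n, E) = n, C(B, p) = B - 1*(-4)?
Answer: 15694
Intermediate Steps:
C(B, p) = 4 + B (C(B, p) = B + 4 = 4 + B)
(130 + R(-12, C(-5/(-4), -5)))*133 = (130 - 12)*133 = 118*133 = 15694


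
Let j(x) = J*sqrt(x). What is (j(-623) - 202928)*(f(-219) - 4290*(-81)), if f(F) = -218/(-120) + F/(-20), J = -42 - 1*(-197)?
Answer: -1057770621512/15 + 323177573*I*sqrt(623)/6 ≈ -7.0518e+10 + 1.3444e+9*I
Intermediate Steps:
J = 155 (J = -42 + 197 = 155)
f(F) = 109/60 - F/20 (f(F) = -218*(-1/120) + F*(-1/20) = 109/60 - F/20)
j(x) = 155*sqrt(x)
(j(-623) - 202928)*(f(-219) - 4290*(-81)) = (155*sqrt(-623) - 202928)*((109/60 - 1/20*(-219)) - 4290*(-81)) = (155*(I*sqrt(623)) - 202928)*((109/60 + 219/20) + 347490) = (155*I*sqrt(623) - 202928)*(383/30 + 347490) = (-202928 + 155*I*sqrt(623))*(10425083/30) = -1057770621512/15 + 323177573*I*sqrt(623)/6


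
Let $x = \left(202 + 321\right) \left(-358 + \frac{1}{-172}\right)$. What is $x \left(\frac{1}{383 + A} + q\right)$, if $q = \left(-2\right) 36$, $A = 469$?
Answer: $\frac{1975537267453}{146544} \approx 1.3481 \cdot 10^{7}$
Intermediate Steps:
$q = -72$
$x = - \frac{32204771}{172}$ ($x = 523 \left(-358 - \frac{1}{172}\right) = 523 \left(- \frac{61577}{172}\right) = - \frac{32204771}{172} \approx -1.8724 \cdot 10^{5}$)
$x \left(\frac{1}{383 + A} + q\right) = - \frac{32204771 \left(\frac{1}{383 + 469} - 72\right)}{172} = - \frac{32204771 \left(\frac{1}{852} - 72\right)}{172} = \left(- \frac{32204771}{172}\right) \left(- \frac{61343}{852}\right) = \frac{1975537267453}{146544}$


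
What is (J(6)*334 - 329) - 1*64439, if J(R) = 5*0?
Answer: -64768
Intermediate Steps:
J(R) = 0
(J(6)*334 - 329) - 1*64439 = (0*334 - 329) - 1*64439 = (0 - 329) - 64439 = -329 - 64439 = -64768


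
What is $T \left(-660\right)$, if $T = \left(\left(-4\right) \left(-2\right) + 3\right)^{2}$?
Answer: $-79860$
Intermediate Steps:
$T = 121$ ($T = \left(8 + 3\right)^{2} = 11^{2} = 121$)
$T \left(-660\right) = 121 \left(-660\right) = -79860$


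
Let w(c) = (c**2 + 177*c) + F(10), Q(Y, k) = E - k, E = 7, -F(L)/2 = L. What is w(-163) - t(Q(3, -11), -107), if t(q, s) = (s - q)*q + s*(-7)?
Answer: -801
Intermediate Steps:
F(L) = -2*L
Q(Y, k) = 7 - k
w(c) = -20 + c**2 + 177*c (w(c) = (c**2 + 177*c) - 2*10 = (c**2 + 177*c) - 20 = -20 + c**2 + 177*c)
t(q, s) = -7*s + q*(s - q) (t(q, s) = q*(s - q) - 7*s = -7*s + q*(s - q))
w(-163) - t(Q(3, -11), -107) = (-20 + (-163)**2 + 177*(-163)) - (-(7 - 1*(-11))**2 - 7*(-107) + (7 - 1*(-11))*(-107)) = (-20 + 26569 - 28851) - (-(7 + 11)**2 + 749 + (7 + 11)*(-107)) = -2302 - (-1*18**2 + 749 + 18*(-107)) = -2302 - (-1*324 + 749 - 1926) = -2302 - (-324 + 749 - 1926) = -2302 - 1*(-1501) = -2302 + 1501 = -801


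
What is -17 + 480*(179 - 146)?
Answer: 15823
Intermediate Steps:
-17 + 480*(179 - 146) = -17 + 480*33 = -17 + 15840 = 15823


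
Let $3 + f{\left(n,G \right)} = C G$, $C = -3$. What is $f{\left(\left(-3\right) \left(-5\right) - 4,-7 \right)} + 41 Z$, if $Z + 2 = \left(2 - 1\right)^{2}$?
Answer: $-23$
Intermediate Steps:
$Z = -1$ ($Z = -2 + \left(2 - 1\right)^{2} = -2 + 1^{2} = -2 + 1 = -1$)
$f{\left(n,G \right)} = -3 - 3 G$
$f{\left(\left(-3\right) \left(-5\right) - 4,-7 \right)} + 41 Z = \left(-3 - -21\right) + 41 \left(-1\right) = \left(-3 + 21\right) - 41 = 18 - 41 = -23$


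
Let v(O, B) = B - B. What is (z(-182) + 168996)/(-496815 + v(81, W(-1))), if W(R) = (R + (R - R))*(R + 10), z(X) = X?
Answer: -168814/496815 ≈ -0.33979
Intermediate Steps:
W(R) = R*(10 + R) (W(R) = (R + 0)*(10 + R) = R*(10 + R))
v(O, B) = 0
(z(-182) + 168996)/(-496815 + v(81, W(-1))) = (-182 + 168996)/(-496815 + 0) = 168814/(-496815) = 168814*(-1/496815) = -168814/496815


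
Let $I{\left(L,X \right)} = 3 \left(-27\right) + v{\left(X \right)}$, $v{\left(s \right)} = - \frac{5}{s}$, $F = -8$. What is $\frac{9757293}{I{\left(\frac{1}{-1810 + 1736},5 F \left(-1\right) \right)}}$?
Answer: $- \frac{78058344}{649} \approx -1.2027 \cdot 10^{5}$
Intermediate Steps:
$I{\left(L,X \right)} = -81 - \frac{5}{X}$ ($I{\left(L,X \right)} = 3 \left(-27\right) - \frac{5}{X} = -81 - \frac{5}{X}$)
$\frac{9757293}{I{\left(\frac{1}{-1810 + 1736},5 F \left(-1\right) \right)}} = \frac{9757293}{-81 - \frac{5}{5 \left(-8\right) \left(-1\right)}} = \frac{9757293}{-81 - \frac{5}{\left(-40\right) \left(-1\right)}} = \frac{9757293}{-81 - \frac{5}{40}} = \frac{9757293}{-81 - \frac{1}{8}} = \frac{9757293}{- \frac{649}{8}} = 9757293 \left(- \frac{8}{649}\right) = - \frac{78058344}{649}$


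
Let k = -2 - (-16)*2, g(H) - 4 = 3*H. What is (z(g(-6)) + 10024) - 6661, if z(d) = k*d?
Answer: 2943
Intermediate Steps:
g(H) = 4 + 3*H
k = 30 (k = -2 - 1*(-32) = -2 + 32 = 30)
z(d) = 30*d
(z(g(-6)) + 10024) - 6661 = (30*(4 + 3*(-6)) + 10024) - 6661 = (30*(4 - 18) + 10024) - 6661 = (30*(-14) + 10024) - 6661 = (-420 + 10024) - 6661 = 9604 - 6661 = 2943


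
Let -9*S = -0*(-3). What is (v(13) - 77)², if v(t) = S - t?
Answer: 8100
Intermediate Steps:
S = 0 (S = -(-1)*0*(-3)/9 = -(-1)*0/9 = -⅑*0 = 0)
v(t) = -t (v(t) = 0 - t = -t)
(v(13) - 77)² = (-1*13 - 77)² = (-13 - 77)² = (-90)² = 8100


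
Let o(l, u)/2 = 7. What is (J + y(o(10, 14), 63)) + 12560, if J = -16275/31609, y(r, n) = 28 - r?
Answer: 397435291/31609 ≈ 12573.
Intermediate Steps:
o(l, u) = 14 (o(l, u) = 2*7 = 14)
J = -16275/31609 (J = -16275*1/31609 = -16275/31609 ≈ -0.51488)
(J + y(o(10, 14), 63)) + 12560 = (-16275/31609 + (28 - 1*14)) + 12560 = (-16275/31609 + (28 - 14)) + 12560 = (-16275/31609 + 14) + 12560 = 426251/31609 + 12560 = 397435291/31609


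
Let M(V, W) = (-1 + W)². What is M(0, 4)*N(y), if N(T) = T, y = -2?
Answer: -18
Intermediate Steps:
M(0, 4)*N(y) = (-1 + 4)²*(-2) = 3²*(-2) = 9*(-2) = -18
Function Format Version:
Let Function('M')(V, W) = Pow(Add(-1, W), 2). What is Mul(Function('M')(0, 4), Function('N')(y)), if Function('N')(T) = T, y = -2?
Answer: -18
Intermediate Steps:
Mul(Function('M')(0, 4), Function('N')(y)) = Mul(Pow(Add(-1, 4), 2), -2) = Mul(Pow(3, 2), -2) = Mul(9, -2) = -18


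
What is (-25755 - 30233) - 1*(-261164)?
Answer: 205176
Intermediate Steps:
(-25755 - 30233) - 1*(-261164) = -55988 + 261164 = 205176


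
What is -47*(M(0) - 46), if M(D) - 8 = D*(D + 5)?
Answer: 1786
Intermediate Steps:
M(D) = 8 + D*(5 + D) (M(D) = 8 + D*(D + 5) = 8 + D*(5 + D))
-47*(M(0) - 46) = -47*((8 + 0² + 5*0) - 46) = -47*((8 + 0 + 0) - 46) = -47*(8 - 46) = -47*(-38) = 1786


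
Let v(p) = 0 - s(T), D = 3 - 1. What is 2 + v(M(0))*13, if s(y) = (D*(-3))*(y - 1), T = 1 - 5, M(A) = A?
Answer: -388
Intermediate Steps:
D = 2
T = -4
s(y) = 6 - 6*y (s(y) = (2*(-3))*(y - 1) = -6*(-1 + y) = 6 - 6*y)
v(p) = -30 (v(p) = 0 - (6 - 6*(-4)) = 0 - (6 + 24) = 0 - 1*30 = 0 - 30 = -30)
2 + v(M(0))*13 = 2 - 30*13 = 2 - 390 = -388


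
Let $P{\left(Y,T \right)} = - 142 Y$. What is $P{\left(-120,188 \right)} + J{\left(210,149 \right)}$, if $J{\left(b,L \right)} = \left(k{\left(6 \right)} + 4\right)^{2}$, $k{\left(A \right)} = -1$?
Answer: $17049$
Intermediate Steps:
$J{\left(b,L \right)} = 9$ ($J{\left(b,L \right)} = \left(-1 + 4\right)^{2} = 3^{2} = 9$)
$P{\left(-120,188 \right)} + J{\left(210,149 \right)} = \left(-142\right) \left(-120\right) + 9 = 17040 + 9 = 17049$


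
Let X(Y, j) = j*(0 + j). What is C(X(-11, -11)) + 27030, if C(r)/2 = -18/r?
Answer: 3270594/121 ≈ 27030.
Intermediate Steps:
X(Y, j) = j**2 (X(Y, j) = j*j = j**2)
C(r) = -36/r (C(r) = 2*(-18/r) = -36/r)
C(X(-11, -11)) + 27030 = -36/((-11)**2) + 27030 = -36/121 + 27030 = 3270594/121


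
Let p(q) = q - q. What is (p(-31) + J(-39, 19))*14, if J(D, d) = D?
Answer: -546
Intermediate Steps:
p(q) = 0
(p(-31) + J(-39, 19))*14 = (0 - 39)*14 = -39*14 = -546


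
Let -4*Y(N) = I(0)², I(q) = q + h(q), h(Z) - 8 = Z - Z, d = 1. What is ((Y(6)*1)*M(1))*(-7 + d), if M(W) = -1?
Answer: -96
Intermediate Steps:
h(Z) = 8 (h(Z) = 8 + (Z - Z) = 8 + 0 = 8)
I(q) = 8 + q (I(q) = q + 8 = 8 + q)
Y(N) = -16 (Y(N) = -(8 + 0)²/4 = -¼*8² = -¼*64 = -16)
((Y(6)*1)*M(1))*(-7 + d) = (-16*1*(-1))*(-7 + 1) = -16*(-1)*(-6) = 16*(-6) = -96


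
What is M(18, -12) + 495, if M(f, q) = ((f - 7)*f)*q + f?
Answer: -1863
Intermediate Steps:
M(f, q) = f + f*q*(-7 + f) (M(f, q) = ((-7 + f)*f)*q + f = (f*(-7 + f))*q + f = f*q*(-7 + f) + f = f + f*q*(-7 + f))
M(18, -12) + 495 = 18*(1 - 7*(-12) + 18*(-12)) + 495 = 18*(1 + 84 - 216) + 495 = 18*(-131) + 495 = -2358 + 495 = -1863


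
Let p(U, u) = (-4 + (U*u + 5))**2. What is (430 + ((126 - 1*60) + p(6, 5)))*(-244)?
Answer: -355508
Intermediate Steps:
p(U, u) = (1 + U*u)**2 (p(U, u) = (-4 + (5 + U*u))**2 = (1 + U*u)**2)
(430 + ((126 - 1*60) + p(6, 5)))*(-244) = (430 + ((126 - 1*60) + (1 + 6*5)**2))*(-244) = (430 + ((126 - 60) + (1 + 30)**2))*(-244) = (430 + (66 + 31**2))*(-244) = (430 + (66 + 961))*(-244) = (430 + 1027)*(-244) = 1457*(-244) = -355508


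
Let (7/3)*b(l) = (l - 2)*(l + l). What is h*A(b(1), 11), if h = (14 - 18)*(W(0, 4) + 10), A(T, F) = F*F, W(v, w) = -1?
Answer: -4356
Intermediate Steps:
b(l) = 6*l*(-2 + l)/7 (b(l) = 3*((l - 2)*(l + l))/7 = 3*((-2 + l)*(2*l))/7 = 3*(2*l*(-2 + l))/7 = 6*l*(-2 + l)/7)
A(T, F) = F**2
h = -36 (h = (14 - 18)*(-1 + 10) = -4*9 = -36)
h*A(b(1), 11) = -36*11**2 = -36*121 = -4356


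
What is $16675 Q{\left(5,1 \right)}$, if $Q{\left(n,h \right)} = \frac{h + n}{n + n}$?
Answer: $10005$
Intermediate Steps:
$Q{\left(n,h \right)} = \frac{h + n}{2 n}$
$16675 Q{\left(5,1 \right)} = 16675 \frac{1 + 5}{2 \cdot 5} = 16675 \cdot \frac{1}{2} \cdot \frac{1}{5} \cdot 6 = 16675 \cdot \frac{3}{5} = 10005$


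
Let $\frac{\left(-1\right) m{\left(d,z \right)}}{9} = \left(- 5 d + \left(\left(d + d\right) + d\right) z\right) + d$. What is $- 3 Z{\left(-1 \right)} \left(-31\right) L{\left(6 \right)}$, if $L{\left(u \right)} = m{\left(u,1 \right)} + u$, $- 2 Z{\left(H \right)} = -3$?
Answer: $8370$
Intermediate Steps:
$m{\left(d,z \right)} = 36 d - 27 d z$ ($m{\left(d,z \right)} = - 9 \left(\left(- 5 d + \left(\left(d + d\right) + d\right) z\right) + d\right) = - 9 \left(\left(- 5 d + \left(2 d + d\right) z\right) + d\right) = - 9 \left(\left(- 5 d + 3 d z\right) + d\right) = - 9 \left(- 4 d + 3 d z\right) = 36 d - 27 d z$)
$Z{\left(H \right)} = \frac{3}{2}$ ($Z{\left(H \right)} = \left(- \frac{1}{2}\right) \left(-3\right) = \frac{3}{2}$)
$L{\left(u \right)} = 10 u$ ($L{\left(u \right)} = 9 u \left(4 - 3\right) + u = 9 u 1 + u = 9 u + u = 10 u$)
$- 3 Z{\left(-1 \right)} \left(-31\right) L{\left(6 \right)} = \left(-3\right) \frac{3}{2} \left(-31\right) 10 \cdot 6 = \left(- \frac{9}{2}\right) \left(-31\right) 60 = \frac{279}{2} \cdot 60 = 8370$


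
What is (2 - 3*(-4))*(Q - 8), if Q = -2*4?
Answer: -224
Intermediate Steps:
Q = -8
(2 - 3*(-4))*(Q - 8) = (2 - 3*(-4))*(-8 - 8) = (2 + 12)*(-16) = 14*(-16) = -224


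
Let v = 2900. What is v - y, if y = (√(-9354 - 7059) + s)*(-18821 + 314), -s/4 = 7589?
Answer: -561795592 + 18507*I*√16413 ≈ -5.618e+8 + 2.371e+6*I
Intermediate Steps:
s = -30356 (s = -4*7589 = -30356)
y = 561798492 - 18507*I*√16413 (y = (√(-9354 - 7059) - 30356)*(-18821 + 314) = (√(-16413) - 30356)*(-18507) = (I*√16413 - 30356)*(-18507) = (-30356 + I*√16413)*(-18507) = 561798492 - 18507*I*√16413 ≈ 5.618e+8 - 2.371e+6*I)
v - y = 2900 - (561798492 - 18507*I*√16413) = 2900 + (-561798492 + 18507*I*√16413) = -561795592 + 18507*I*√16413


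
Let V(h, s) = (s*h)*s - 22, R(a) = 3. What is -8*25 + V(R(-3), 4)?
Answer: -174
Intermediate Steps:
V(h, s) = -22 + h*s**2 (V(h, s) = (h*s)*s - 22 = h*s**2 - 22 = -22 + h*s**2)
-8*25 + V(R(-3), 4) = -8*25 + (-22 + 3*4**2) = -200 + (-22 + 3*16) = -200 + (-22 + 48) = -200 + 26 = -174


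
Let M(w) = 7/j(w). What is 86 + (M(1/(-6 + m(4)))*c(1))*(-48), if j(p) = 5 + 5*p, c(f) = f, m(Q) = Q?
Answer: -242/5 ≈ -48.400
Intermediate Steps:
M(w) = 7/(5 + 5*w)
86 + (M(1/(-6 + m(4)))*c(1))*(-48) = 86 + ((7/(5*(1 + 1/(-6 + 4))))*1)*(-48) = 86 + ((7/(5*(1 + 1/(-2))))*1)*(-48) = 86 + ((7/(5*(1 - 1/2)))*1)*(-48) = 86 + ((7/(5*(1/2)))*1)*(-48) = 86 + (((7/5)*2)*1)*(-48) = 86 + ((14/5)*1)*(-48) = 86 + (14/5)*(-48) = 86 - 672/5 = -242/5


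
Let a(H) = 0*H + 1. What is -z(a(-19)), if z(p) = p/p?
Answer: -1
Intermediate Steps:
a(H) = 1 (a(H) = 0 + 1 = 1)
z(p) = 1
-z(a(-19)) = -1*1 = -1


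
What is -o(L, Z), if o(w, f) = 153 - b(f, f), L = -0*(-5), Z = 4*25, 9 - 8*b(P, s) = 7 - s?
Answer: -561/4 ≈ -140.25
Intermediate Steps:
b(P, s) = 1/4 + s/8 (b(P, s) = 9/8 - (7 - s)/8 = 9/8 + (-7/8 + s/8) = 1/4 + s/8)
Z = 100
L = 0 (L = -16*0 = 0)
o(w, f) = 611/4 - f/8 (o(w, f) = 153 - (1/4 + f/8) = 153 + (-1/4 - f/8) = 611/4 - f/8)
-o(L, Z) = -(611/4 - 1/8*100) = -(611/4 - 25/2) = -1*561/4 = -561/4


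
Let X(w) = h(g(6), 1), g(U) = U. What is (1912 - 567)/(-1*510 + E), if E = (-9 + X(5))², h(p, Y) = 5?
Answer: -1345/494 ≈ -2.7227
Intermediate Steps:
X(w) = 5
E = 16 (E = (-9 + 5)² = (-4)² = 16)
(1912 - 567)/(-1*510 + E) = (1912 - 567)/(-1*510 + 16) = 1345/(-510 + 16) = 1345/(-494) = 1345*(-1/494) = -1345/494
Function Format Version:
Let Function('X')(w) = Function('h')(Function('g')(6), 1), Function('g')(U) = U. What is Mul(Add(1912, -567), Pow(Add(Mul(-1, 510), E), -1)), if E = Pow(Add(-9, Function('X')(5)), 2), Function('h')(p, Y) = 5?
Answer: Rational(-1345, 494) ≈ -2.7227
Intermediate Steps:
Function('X')(w) = 5
E = 16 (E = Pow(Add(-9, 5), 2) = Pow(-4, 2) = 16)
Mul(Add(1912, -567), Pow(Add(Mul(-1, 510), E), -1)) = Mul(Add(1912, -567), Pow(Add(Mul(-1, 510), 16), -1)) = Mul(1345, Pow(Add(-510, 16), -1)) = Mul(1345, Pow(-494, -1)) = Mul(1345, Rational(-1, 494)) = Rational(-1345, 494)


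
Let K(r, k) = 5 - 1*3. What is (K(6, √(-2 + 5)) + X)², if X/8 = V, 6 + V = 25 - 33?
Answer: 12100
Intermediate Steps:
K(r, k) = 2 (K(r, k) = 5 - 3 = 2)
V = -14 (V = -6 + (25 - 33) = -6 - 8 = -14)
X = -112 (X = 8*(-14) = -112)
(K(6, √(-2 + 5)) + X)² = (2 - 112)² = (-110)² = 12100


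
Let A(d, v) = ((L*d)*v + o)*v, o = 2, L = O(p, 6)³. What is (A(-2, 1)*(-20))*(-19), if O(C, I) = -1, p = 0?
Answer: 1520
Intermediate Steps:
L = -1 (L = (-1)³ = -1)
A(d, v) = v*(2 - d*v) (A(d, v) = ((-d)*v + 2)*v = (-d*v + 2)*v = (2 - d*v)*v = v*(2 - d*v))
(A(-2, 1)*(-20))*(-19) = ((1*(2 - 1*(-2)*1))*(-20))*(-19) = ((1*(2 + 2))*(-20))*(-19) = ((1*4)*(-20))*(-19) = (4*(-20))*(-19) = -80*(-19) = 1520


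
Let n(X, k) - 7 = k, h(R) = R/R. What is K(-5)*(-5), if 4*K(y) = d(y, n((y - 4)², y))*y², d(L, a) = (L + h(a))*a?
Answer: 250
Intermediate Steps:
h(R) = 1
n(X, k) = 7 + k
d(L, a) = a*(1 + L) (d(L, a) = (L + 1)*a = (1 + L)*a = a*(1 + L))
K(y) = y²*(1 + y)*(7 + y)/4 (K(y) = (((7 + y)*(1 + y))*y²)/4 = (((1 + y)*(7 + y))*y²)/4 = (y²*(1 + y)*(7 + y))/4 = y²*(1 + y)*(7 + y)/4)
K(-5)*(-5) = ((¼)*(-5)²*(1 - 5)*(7 - 5))*(-5) = ((¼)*25*(-4)*2)*(-5) = -50*(-5) = 250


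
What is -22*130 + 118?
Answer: -2742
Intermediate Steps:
-22*130 + 118 = -2860 + 118 = -2742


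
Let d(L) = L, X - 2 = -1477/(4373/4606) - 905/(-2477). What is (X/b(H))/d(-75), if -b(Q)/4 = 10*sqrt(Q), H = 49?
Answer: -2403651881/32495763000 ≈ -0.073968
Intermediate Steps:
b(Q) = -40*sqrt(Q)
X = -16825563167/10831921 (X = 2 + (-1477/(4373/4606) - 905/(-2477)) = 2 + (-1477/(4373*(1/4606)) - 905*(-1/2477)) = 2 + (-1477/4373/4606 + 905/2477) = 2 + (-1477*4606/4373 + 905/2477) = 2 + (-6803062/4373 + 905/2477) = 2 - 16847227009/10831921 = -16825563167/10831921 ≈ -1553.3)
(X/b(H))/d(-75) = -16825563167/(10831921*((-40*sqrt(49))))/(-75) = -16825563167/(10831921*((-40*7)))*(-1/75) = -16825563167/10831921/(-280)*(-1/75) = -16825563167/10831921*(-1/280)*(-1/75) = (2403651881/433276840)*(-1/75) = -2403651881/32495763000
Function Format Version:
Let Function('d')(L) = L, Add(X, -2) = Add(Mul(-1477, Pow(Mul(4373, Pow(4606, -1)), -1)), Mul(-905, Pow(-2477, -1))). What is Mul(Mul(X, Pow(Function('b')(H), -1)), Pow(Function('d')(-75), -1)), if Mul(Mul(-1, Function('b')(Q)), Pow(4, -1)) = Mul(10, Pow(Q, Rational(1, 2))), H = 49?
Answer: Rational(-2403651881, 32495763000) ≈ -0.073968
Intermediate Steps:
Function('b')(Q) = Mul(-40, Pow(Q, Rational(1, 2))) (Function('b')(Q) = Mul(-4, Mul(10, Pow(Q, Rational(1, 2)))) = Mul(-40, Pow(Q, Rational(1, 2))))
X = Rational(-16825563167, 10831921) (X = Add(2, Add(Mul(-1477, Pow(Mul(4373, Pow(4606, -1)), -1)), Mul(-905, Pow(-2477, -1)))) = Add(2, Add(Mul(-1477, Pow(Mul(4373, Rational(1, 4606)), -1)), Mul(-905, Rational(-1, 2477)))) = Add(2, Add(Mul(-1477, Pow(Rational(4373, 4606), -1)), Rational(905, 2477))) = Add(2, Add(Mul(-1477, Rational(4606, 4373)), Rational(905, 2477))) = Add(2, Add(Rational(-6803062, 4373), Rational(905, 2477))) = Add(2, Rational(-16847227009, 10831921)) = Rational(-16825563167, 10831921) ≈ -1553.3)
Mul(Mul(X, Pow(Function('b')(H), -1)), Pow(Function('d')(-75), -1)) = Mul(Mul(Rational(-16825563167, 10831921), Pow(Mul(-40, Pow(49, Rational(1, 2))), -1)), Pow(-75, -1)) = Mul(Mul(Rational(-16825563167, 10831921), Pow(Mul(-40, 7), -1)), Rational(-1, 75)) = Mul(Mul(Rational(-16825563167, 10831921), Pow(-280, -1)), Rational(-1, 75)) = Mul(Mul(Rational(-16825563167, 10831921), Rational(-1, 280)), Rational(-1, 75)) = Mul(Rational(2403651881, 433276840), Rational(-1, 75)) = Rational(-2403651881, 32495763000)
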